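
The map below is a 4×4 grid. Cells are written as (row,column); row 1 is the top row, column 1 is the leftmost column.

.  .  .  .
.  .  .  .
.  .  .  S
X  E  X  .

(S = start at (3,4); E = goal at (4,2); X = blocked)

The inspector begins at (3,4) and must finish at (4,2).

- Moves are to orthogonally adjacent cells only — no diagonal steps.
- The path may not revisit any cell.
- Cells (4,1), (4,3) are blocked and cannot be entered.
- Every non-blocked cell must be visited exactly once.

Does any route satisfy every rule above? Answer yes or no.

no

Cell (4,4) has only one open neighbour but is neither the start nor the goal, so a Hamiltonian route would have to both enter and leave it through the same neighbour — impossible without revisiting.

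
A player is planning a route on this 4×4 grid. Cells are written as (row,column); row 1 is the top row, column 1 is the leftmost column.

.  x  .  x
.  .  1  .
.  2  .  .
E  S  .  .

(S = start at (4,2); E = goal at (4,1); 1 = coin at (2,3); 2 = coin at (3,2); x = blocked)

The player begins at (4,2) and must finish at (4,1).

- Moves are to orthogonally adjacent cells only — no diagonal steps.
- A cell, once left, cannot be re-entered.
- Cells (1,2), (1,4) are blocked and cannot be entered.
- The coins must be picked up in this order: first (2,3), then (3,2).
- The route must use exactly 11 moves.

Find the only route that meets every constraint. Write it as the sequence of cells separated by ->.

The waypoints must appear in the order (2,3), (3,2), with no cell reused.
Route from (4,2): 2× right (reaching (4,4)), 2× up (reaching (2,4)), left to (2,3), down to (3,3), left to (3,2), up to (2,2), left to (2,1), 2× down (reaching (4,1)) — 11 moves in all.
Check: order respected (1 at step 5, 2 at step 7); 11 moves as required.

(4,2) -> (4,3) -> (4,4) -> (3,4) -> (2,4) -> (2,3) -> (3,3) -> (3,2) -> (2,2) -> (2,1) -> (3,1) -> (4,1)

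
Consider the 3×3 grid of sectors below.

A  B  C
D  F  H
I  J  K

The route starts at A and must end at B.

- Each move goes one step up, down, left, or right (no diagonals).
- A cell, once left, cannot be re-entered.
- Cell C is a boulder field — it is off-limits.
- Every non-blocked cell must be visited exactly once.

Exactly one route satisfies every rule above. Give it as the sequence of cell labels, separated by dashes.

Need to visit all 8 open cells exactly once, starting at A and ending at B.
Cell I has only two open neighbours (D and J), so the path must pass straight through it: one of those is the cell it's entered from and the other is where it exits.
Route from A: 2× down (reaching I), 2× right (reaching K), up to H, left to F, up to B — 7 moves in all.
Check: all 8 open cells covered.

A - D - I - J - K - H - F - B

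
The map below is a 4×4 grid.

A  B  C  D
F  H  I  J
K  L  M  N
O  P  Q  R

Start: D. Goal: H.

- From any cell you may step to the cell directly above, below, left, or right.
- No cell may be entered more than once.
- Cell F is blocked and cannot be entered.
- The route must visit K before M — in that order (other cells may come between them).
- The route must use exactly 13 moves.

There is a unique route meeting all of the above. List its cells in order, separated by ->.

The waypoints must appear in the order K, M, with no cell reused.
Route from D: 3× down (reaching R), 3× left (reaching O), up to K, 2× right (reaching M), 2× up (reaching C), left to B, down to H — 13 moves in all.
Check: order respected (K at step 7, M at step 9); 13 moves as required.

D -> J -> N -> R -> Q -> P -> O -> K -> L -> M -> I -> C -> B -> H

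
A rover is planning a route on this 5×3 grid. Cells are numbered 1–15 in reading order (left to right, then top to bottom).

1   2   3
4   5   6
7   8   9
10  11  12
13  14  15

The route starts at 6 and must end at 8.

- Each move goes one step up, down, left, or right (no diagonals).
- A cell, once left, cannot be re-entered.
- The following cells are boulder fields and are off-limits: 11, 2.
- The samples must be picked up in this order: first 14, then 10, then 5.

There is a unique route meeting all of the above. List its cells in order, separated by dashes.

The waypoints must appear in the order 14, 10, 5, with no cell reused.
Route from 6: down 3 to 15, left 2 to 13, up 3 to 4, right 1 to 5, down 1 to 8 — 10 moves in all.
Check: order respected (14 at step 4, 10 at step 6, 5 at step 9).

6 - 9 - 12 - 15 - 14 - 13 - 10 - 7 - 4 - 5 - 8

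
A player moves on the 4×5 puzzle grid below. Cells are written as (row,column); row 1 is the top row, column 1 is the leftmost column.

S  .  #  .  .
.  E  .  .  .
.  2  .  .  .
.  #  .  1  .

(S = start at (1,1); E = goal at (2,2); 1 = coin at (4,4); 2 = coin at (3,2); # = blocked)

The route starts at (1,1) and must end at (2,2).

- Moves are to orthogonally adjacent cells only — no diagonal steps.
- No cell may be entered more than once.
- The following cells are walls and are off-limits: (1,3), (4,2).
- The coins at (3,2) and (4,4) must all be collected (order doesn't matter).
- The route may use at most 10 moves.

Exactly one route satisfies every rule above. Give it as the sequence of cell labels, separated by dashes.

The budget equals the shortest possible length, so every move has to be on a shortest route through the required cells.
Route from (1,1): 2× down (reaching (3,1)), 2× right (reaching (3,3)), down to (4,3), right to (4,4), 2× up (reaching (2,4)), 2× left (reaching (2,2)) — 10 moves in all.
Check: all required cells visited; 10 ≤ 10 moves.

(1,1) - (2,1) - (3,1) - (3,2) - (3,3) - (4,3) - (4,4) - (3,4) - (2,4) - (2,3) - (2,2)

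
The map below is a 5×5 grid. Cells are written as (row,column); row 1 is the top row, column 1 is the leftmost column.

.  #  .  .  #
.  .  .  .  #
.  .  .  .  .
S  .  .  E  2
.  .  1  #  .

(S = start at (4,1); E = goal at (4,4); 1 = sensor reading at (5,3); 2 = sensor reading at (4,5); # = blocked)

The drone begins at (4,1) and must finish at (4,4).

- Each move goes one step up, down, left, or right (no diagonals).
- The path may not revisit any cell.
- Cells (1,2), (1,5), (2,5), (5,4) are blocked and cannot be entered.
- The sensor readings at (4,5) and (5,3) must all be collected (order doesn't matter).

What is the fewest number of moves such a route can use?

9

Any route passes through (4,5) and (5,3) in some order between (4,1) and (4,4). Summing Manhattan distances along each leg and taking the cheapest ordering ((4,1) → (5,3) → (4,5) → (4,4)) gives a lower bound of 3 + 3 + 1 = 7 moves.
The shortest route satisfying every rule uses 9 moves: (4,1) → (5,1) → (5,2) → (5,3) → (4,3) → (3,3) → (3,4) → (3,5) → (4,5) → (4,4).
The no-revisit rule (legs can't share cells) pushes the minimum above the 7-move bound; an exhaustive check rules out every length from 7 to 8, leaving 9 as the minimum.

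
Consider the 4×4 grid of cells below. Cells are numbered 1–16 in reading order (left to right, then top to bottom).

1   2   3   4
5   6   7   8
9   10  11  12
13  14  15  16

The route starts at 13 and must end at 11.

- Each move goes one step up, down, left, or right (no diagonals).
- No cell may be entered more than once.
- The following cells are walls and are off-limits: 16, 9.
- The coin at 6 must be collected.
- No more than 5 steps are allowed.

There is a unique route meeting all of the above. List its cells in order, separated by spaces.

The 5-move cap with required stops at 6 leaves no slack for detours.
Route from 13: right 1 to 14, up 2 to 6, right 1 to 7, down 1 to 11 — 5 moves in all.
Check: all required cells visited; 5 ≤ 5 moves.

13 14 10 6 7 11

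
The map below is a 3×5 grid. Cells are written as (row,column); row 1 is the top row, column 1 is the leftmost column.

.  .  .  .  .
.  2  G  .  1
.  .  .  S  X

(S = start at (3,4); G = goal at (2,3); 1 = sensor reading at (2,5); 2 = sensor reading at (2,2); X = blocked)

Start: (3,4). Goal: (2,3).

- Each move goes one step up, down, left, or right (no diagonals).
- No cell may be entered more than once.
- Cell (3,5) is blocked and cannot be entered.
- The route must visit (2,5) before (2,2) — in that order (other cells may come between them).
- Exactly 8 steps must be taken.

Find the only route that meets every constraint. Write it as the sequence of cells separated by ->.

(3,4) -> (2,4) -> (2,5) -> (1,5) -> (1,4) -> (1,3) -> (1,2) -> (2,2) -> (2,3)

The waypoints must appear in the order (2,5), (2,2), with no cell reused.
Route from (3,4): up 1 to (2,4), right 1 to (2,5), up 1 to (1,5), left 3 to (1,2), down 1 to (2,2), right 1 to (2,3) — 8 moves in all.
Check: order respected (1 at step 2, 2 at step 7); 8 moves as required.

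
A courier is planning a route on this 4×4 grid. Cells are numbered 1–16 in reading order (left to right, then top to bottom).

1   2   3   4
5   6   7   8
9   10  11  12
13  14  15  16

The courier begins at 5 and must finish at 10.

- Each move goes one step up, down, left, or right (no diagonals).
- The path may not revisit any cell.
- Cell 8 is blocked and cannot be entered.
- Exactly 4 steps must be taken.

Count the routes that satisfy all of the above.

3

Need simple routes of exactly 4 moves from 5 to 10 (Manhattan distance 2, so 1 moves are spent on a detour and 1 undoing it).
Enumerating: 5 1 2 6 10 | 5 9 13 14 10 | 5 6 7 11 10.
That gives 3 routes.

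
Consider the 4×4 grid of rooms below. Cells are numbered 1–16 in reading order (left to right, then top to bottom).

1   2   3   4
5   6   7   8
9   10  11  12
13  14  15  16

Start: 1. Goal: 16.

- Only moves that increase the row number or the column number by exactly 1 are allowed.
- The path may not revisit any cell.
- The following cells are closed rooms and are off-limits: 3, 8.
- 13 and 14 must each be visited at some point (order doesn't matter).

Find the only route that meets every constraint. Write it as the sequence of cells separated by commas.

1, 5, 9, 13, 14, 15, 16

Moves only go right or down, so the column and row indices never decrease.
Route from 1: 3× down (reaching 13), 3× right (reaching 16) — 6 moves in all.
Check: all required cells visited.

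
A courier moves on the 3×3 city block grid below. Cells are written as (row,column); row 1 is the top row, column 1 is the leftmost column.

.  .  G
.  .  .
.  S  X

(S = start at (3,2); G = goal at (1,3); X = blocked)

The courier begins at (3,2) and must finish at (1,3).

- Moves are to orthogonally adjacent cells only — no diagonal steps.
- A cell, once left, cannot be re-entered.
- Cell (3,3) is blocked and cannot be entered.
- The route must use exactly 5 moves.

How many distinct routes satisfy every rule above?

4

Need simple routes of exactly 5 moves from (3,2) to (1,3) (Manhattan distance 3, so 1 moves are spent on a detour and 1 undoing it).
Enumerating: (3,2) (2,2) (2,1) (1,1) (1,2) (1,3) | (3,2) (3,1) (2,1) (1,1) (1,2) (1,3) | (3,2) (3,1) (2,1) (2,2) (1,2) (1,3) | (3,2) (3,1) (2,1) (2,2) (2,3) (1,3).
That gives 4 routes.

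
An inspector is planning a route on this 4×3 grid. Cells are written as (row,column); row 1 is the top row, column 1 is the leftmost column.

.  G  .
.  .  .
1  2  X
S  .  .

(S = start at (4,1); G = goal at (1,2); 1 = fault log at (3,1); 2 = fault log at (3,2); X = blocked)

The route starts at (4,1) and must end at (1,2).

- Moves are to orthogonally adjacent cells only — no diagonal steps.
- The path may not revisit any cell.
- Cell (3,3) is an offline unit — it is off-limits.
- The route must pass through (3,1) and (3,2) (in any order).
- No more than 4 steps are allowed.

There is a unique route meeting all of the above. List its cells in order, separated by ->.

(4,1) -> (3,1) -> (3,2) -> (2,2) -> (1,2)

Any route must reach (3,1) and (3,2) and still end at (1,2) within 4 moves, so the order of the required stops is forced.
Route from (4,1): up to (3,1), right to (3,2), 2× up (reaching (1,2)) — 4 moves in all.
Check: all required cells visited; 4 ≤ 4 moves.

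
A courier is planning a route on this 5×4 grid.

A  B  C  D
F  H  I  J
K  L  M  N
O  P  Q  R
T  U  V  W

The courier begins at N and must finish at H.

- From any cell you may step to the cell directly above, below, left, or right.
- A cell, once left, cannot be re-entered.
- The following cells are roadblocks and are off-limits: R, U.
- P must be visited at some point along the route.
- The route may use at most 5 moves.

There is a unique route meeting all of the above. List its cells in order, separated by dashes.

The 5-move cap with required stops at P leaves no slack for detours.
Route from N: left to M, down to Q, left to P, 2× up (reaching H) — 5 moves in all.
Check: all required cells visited; 5 ≤ 5 moves.

N - M - Q - P - L - H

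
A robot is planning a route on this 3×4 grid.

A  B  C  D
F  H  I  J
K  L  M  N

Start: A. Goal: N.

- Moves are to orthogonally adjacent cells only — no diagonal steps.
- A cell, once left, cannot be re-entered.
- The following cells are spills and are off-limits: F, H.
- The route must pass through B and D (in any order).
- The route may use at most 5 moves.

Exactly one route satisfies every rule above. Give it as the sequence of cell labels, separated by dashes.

A - B - C - D - J - N

The 5-move cap with required stops at B, D leaves no slack for detours.
Route from A: right 3 to D, down 2 to N — 5 moves in all.
Check: all required cells visited; 5 ≤ 5 moves.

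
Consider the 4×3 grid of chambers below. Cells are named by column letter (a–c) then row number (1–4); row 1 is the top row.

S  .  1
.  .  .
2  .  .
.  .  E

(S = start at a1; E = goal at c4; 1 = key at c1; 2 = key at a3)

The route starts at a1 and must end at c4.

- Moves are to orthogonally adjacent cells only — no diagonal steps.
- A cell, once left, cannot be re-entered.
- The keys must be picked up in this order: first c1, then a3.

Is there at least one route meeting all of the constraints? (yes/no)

yes

One route that works: a1 → b1 → c1 → c2 → c3 → b3 → a3 → a4 → b4 → c4.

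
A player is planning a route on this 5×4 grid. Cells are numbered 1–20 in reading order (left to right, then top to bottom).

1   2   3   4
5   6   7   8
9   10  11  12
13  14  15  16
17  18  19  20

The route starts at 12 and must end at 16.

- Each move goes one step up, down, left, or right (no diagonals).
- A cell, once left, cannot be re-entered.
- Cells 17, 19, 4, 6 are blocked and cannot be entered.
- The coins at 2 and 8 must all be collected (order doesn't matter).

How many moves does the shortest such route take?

Any route passes through 2 and 8 in some order between 12 and 16. Summing Manhattan distances along each leg and taking the cheapest ordering (12 → 2 → 8 → 16) gives a lower bound of 4 + 3 + 2 = 9 moves.
The shortest route satisfying every rule uses 11 moves: 12 → 8 → 7 → 3 → 2 → 1 → 5 → 9 → 13 → 14 → 15 → 16.
The no-revisit rule (legs can't share cells) pushes the minimum above the 9-move bound; an exhaustive check rules out every length from 9 to 10, leaving 11 as the minimum.

11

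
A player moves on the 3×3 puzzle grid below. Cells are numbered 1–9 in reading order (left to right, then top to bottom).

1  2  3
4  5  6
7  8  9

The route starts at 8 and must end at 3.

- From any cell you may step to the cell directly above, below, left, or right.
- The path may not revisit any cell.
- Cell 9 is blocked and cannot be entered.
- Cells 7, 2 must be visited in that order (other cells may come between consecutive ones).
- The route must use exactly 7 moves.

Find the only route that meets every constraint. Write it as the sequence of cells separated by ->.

8 -> 7 -> 4 -> 1 -> 2 -> 5 -> 6 -> 3

The waypoints must appear in the order 7, 2, with no cell reused.
Route from 8: left to 7, 2× up (reaching 1), right to 2, down to 5, right to 6, up to 3 — 7 moves in all.
Check: order respected (7 at step 1, 2 at step 4); 7 moves as required.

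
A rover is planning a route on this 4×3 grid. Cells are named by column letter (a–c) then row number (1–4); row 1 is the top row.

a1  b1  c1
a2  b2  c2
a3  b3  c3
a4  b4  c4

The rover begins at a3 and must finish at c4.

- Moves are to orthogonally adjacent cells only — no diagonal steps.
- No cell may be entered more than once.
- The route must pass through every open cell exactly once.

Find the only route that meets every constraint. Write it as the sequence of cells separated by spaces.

Need to visit all 12 open cells exactly once, starting at a3 and ending at c4.
Cell c1 has only two open neighbours (c2 and b1), so the path must pass straight through it: one of those is the cell it's entered from and the other is where it exits.
Route from a3: down 1 to a4, right 1 to b4, up 2 to b2, left 1 to a2, up 1 to a1, right 2 to c1, down 3 to c4 — 11 moves in all.
Check: all 12 open cells covered.

a3 a4 b4 b3 b2 a2 a1 b1 c1 c2 c3 c4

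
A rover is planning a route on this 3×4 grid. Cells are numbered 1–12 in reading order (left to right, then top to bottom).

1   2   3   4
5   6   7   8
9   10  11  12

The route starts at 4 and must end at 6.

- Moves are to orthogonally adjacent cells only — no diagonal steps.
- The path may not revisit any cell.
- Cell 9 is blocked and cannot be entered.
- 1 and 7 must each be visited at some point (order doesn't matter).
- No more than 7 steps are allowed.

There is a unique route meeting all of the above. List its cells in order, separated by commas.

The budget equals the shortest possible length, so every move has to be on a shortest route through the required cells.
Route from 4: down 1 to 8, left 1 to 7, up 1 to 3, left 2 to 1, down 1 to 5, right 1 to 6 — 7 moves in all.
Check: all required cells visited; 7 ≤ 7 moves.

4, 8, 7, 3, 2, 1, 5, 6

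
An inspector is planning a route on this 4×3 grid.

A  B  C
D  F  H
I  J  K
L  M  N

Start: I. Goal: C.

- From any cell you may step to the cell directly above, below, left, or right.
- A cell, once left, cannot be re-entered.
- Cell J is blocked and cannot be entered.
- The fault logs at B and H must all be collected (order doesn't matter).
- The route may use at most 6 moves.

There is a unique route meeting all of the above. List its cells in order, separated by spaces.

I D A B F H C

The 6-move cap with required stops at B, H leaves no slack for detours.
Route from I: up 2 to A, right 1 to B, down 1 to F, right 1 to H, up 1 to C — 6 moves in all.
Check: all required cells visited; 6 ≤ 6 moves.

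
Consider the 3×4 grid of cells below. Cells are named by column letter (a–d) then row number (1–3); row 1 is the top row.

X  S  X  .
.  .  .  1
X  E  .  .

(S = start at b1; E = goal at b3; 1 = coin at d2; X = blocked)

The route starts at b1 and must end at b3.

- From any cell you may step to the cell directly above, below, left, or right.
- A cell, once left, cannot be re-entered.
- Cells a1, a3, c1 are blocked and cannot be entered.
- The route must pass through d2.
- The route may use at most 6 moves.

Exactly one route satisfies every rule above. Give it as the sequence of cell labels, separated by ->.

Any route must reach d2 and still end at b3 within 6 moves, so the order of the required stops is forced.
Route from b1: down 1 to b2, right 2 to d2, down 1 to d3, left 2 to b3 — 6 moves in all.
Check: all required cells visited; 6 ≤ 6 moves.

b1 -> b2 -> c2 -> d2 -> d3 -> c3 -> b3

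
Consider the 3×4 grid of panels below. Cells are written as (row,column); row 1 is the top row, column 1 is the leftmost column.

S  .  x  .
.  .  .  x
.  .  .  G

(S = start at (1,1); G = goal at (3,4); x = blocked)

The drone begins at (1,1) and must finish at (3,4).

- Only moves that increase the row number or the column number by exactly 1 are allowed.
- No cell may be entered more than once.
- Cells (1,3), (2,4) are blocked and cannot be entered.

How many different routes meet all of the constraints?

A right/down-only route from (1,1) to (3,4) makes exactly 2 down-moves and 3 right-moves in some order.
With no other constraints that would be C(5,2) = 10 routes.
Subtract routes through each blocked cell (inclusion–exclusion for overlaps): − through (1,3): 3 − through (2,4): 4 + through (1,3)&(2,4): 2 → 5.
That gives 5 routes.

5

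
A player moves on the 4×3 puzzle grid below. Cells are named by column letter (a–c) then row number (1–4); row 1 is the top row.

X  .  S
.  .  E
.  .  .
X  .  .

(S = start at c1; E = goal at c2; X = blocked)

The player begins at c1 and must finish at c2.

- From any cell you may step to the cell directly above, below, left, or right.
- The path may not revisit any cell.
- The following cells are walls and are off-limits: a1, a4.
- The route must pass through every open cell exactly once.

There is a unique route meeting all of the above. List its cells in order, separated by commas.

Need to visit all 10 open cells exactly once, starting at c1 and ending at c2.
Cell b1 has only two open neighbours (b2 and c1), so the path must pass straight through it: one of those is the cell it's entered from and the other is where it exits.
Route from c1: left to b1, down to b2, left to a2, down to a3, right to b3, down to b4, right to c4, 2× up (reaching c2) — 9 moves in all.
Check: all 10 open cells covered.

c1, b1, b2, a2, a3, b3, b4, c4, c3, c2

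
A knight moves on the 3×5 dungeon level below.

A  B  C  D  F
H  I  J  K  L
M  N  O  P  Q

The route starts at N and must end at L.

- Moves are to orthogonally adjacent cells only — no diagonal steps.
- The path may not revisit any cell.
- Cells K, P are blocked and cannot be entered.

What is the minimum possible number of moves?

The Manhattan distance from N to L is |3−2| + |2−5| = 4, so at least 4 moves are needed.
That bound ignores the blocked cells. Measuring each leg by the fewest moves that actually steer around them (N→L: 6) raises the lower bound to 6.
A route of 6 moves exists: N → I → B → C → D → F → L.
Since 6 matches that lower bound, it is optimal.

6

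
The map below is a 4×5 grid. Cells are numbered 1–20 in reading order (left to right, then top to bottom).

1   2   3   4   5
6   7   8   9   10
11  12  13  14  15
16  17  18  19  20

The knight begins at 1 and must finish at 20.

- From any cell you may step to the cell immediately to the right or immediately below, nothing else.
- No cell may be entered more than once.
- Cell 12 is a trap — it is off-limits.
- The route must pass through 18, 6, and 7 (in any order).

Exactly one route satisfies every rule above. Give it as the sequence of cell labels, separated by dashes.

Moves only go right or down, so the column and row indices never decrease.
Route from 1: down to 6, 2× right (reaching 8), 2× down (reaching 18), 2× right (reaching 20) — 7 moves in all.
Check: all required cells visited.

1 - 6 - 7 - 8 - 13 - 18 - 19 - 20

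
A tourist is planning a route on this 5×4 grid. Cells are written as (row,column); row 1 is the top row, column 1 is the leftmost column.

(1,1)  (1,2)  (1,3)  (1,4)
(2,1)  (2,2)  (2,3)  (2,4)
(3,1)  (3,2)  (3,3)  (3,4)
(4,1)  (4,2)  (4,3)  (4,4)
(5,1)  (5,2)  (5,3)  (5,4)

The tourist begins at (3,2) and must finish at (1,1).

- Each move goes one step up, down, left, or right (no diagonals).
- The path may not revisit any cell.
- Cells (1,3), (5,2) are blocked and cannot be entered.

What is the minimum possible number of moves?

The Manhattan distance from (3,2) to (1,1) is |3−1| + |2−1| = 3, so at least 3 moves are needed.
A route of 3 moves achieves this: (3,2) → (2,2) → (1,2) → (1,1).
Since 3 matches the lower bound, it is optimal.

3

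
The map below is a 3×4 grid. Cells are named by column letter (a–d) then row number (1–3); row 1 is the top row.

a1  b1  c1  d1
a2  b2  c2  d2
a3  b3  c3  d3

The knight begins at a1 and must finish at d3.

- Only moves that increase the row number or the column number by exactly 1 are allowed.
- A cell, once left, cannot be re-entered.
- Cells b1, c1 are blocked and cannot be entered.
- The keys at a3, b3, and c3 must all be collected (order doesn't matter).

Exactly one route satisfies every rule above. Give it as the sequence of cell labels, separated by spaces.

a1 a2 a3 b3 c3 d3

Moves only go right or down, so the column and row indices never decrease.
Route from a1: 2× down (reaching a3), 3× right (reaching d3) — 5 moves in all.
Check: all required cells visited.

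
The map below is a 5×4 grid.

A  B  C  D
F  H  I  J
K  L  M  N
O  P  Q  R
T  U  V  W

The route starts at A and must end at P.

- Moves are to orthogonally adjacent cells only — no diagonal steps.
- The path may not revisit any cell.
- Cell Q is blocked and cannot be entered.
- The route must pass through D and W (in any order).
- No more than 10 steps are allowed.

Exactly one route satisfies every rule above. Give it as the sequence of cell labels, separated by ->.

A -> B -> C -> D -> J -> N -> R -> W -> V -> U -> P

Any route must reach D and W and still end at P within 10 moves, so the order of the required stops is forced.
Route from A: right 3 to D, down 4 to W, left 2 to U, up 1 to P — 10 moves in all.
Check: all required cells visited; 10 ≤ 10 moves.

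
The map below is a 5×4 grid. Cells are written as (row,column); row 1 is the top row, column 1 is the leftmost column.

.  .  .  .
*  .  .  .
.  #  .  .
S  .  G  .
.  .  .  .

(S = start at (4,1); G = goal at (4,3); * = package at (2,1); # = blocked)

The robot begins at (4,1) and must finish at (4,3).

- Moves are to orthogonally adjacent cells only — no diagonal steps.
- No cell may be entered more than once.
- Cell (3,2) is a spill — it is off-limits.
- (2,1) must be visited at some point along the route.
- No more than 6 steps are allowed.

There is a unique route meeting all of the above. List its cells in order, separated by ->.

(4,1) -> (3,1) -> (2,1) -> (2,2) -> (2,3) -> (3,3) -> (4,3)

The 6-move cap with required stops at (2,1) leaves no slack for detours.
Route from (4,1): up 2 to (2,1), right 2 to (2,3), down 2 to (4,3) — 6 moves in all.
Check: all required cells visited; 6 ≤ 6 moves.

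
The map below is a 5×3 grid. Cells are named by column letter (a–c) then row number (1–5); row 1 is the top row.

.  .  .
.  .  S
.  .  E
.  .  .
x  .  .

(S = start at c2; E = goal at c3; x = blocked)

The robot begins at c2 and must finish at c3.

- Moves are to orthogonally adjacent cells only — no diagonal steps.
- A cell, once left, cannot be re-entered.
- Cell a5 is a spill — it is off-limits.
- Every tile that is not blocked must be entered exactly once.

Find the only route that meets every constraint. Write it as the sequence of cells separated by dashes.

c2 - c1 - b1 - a1 - a2 - b2 - b3 - a3 - a4 - b4 - b5 - c5 - c4 - c3

Need to visit all 14 open cells exactly once, starting at c2 and ending at c3.
Cell a1 has only two open neighbours (a2 and b1), so the path must pass straight through it: one of those is the cell it's entered from and the other is where it exits.
Route from c2: up to c1, 2× left (reaching a1), down to a2, right to b2, down to b3, left to a3, down to a4, right to b4, down to b5, right to c5, 2× up (reaching c3) — 13 moves in all.
Check: all 14 open cells covered.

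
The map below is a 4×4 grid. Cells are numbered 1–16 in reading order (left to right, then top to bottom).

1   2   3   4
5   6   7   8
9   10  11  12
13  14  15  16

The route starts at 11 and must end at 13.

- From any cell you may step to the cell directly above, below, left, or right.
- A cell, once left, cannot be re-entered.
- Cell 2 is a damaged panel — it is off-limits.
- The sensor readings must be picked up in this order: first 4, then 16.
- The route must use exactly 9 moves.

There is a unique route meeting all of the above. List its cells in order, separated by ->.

11 -> 7 -> 3 -> 4 -> 8 -> 12 -> 16 -> 15 -> 14 -> 13

The waypoints must appear in the order 4, 16, with no cell reused.
Route from 11: up 2 to 3, right 1 to 4, down 3 to 16, left 3 to 13 — 9 moves in all.
Check: order respected (4 at step 3, 16 at step 6); 9 moves as required.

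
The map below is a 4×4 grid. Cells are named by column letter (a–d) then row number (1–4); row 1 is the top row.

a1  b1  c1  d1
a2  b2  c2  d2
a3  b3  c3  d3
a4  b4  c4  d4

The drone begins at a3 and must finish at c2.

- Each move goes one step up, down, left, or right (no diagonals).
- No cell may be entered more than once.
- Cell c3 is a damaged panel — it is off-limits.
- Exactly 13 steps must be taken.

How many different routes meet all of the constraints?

Need simple routes of exactly 13 moves from a3 to c2 (Manhattan distance 3, so 5 moves are spent on a detour and 5 undoing it).
Enumerating: a3 a2 a1 b1 b2 b3 b4 c4 d4 d3 d2 d1 c1 c2 | a3 a2 a1 b1 c1 d1 d2 d3 d4 c4 b4 b3 b2 c2 | a3 a4 b4 c4 d4 d3 d2 d1 c1 b1 a1 a2 b2 c2 | a3 b3 b4 c4 d4 d3 d2 d1 c1 b1 a1 a2 b2 c2.
That gives 4 routes.

4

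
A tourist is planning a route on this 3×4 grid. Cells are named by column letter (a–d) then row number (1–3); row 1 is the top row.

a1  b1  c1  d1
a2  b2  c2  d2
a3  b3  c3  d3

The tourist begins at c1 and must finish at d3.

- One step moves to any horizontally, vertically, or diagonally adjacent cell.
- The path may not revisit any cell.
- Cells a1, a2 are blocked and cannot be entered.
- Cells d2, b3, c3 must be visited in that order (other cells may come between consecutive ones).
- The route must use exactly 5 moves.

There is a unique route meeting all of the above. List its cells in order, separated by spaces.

The waypoints must appear in the order d2, b3, c3, with no cell reused.
Route from c1: down-right to d2, left to c2, down-left to b3, 2× right (reaching d3) — 5 moves in all.
Check: order respected (d2 at step 1, b3 at step 3, c3 at step 4); 5 moves as required.

c1 d2 c2 b3 c3 d3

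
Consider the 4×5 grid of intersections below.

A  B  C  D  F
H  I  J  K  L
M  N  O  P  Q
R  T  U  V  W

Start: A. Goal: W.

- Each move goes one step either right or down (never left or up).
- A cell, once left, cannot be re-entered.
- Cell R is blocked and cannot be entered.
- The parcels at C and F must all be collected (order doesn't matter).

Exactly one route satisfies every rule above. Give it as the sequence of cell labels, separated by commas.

A, B, C, D, F, L, Q, W

Moves only go right or down, so the column and row indices never decrease.
Route from A: right 4 to F, down 3 to W — 7 moves in all.
Check: all required cells visited.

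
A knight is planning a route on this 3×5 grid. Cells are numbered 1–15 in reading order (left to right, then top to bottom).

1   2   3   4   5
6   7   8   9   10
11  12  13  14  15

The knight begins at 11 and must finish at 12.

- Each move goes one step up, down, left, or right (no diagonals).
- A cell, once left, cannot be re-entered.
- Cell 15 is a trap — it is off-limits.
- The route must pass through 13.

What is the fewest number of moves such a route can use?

Any route passes through 13 somewhere between 11 and 12. Summing Manhattan distances along the two legs (11 → 13 → 12) gives a lower bound of 2 + 1 = 3 moves.
The shortest route satisfying every rule uses 5 moves: 11 → 6 → 7 → 8 → 13 → 12.
The bound of 3 isn't tight here; checking systematically, no route of length 3 through 4 satisfies every constraint, so 5 is the minimum.

5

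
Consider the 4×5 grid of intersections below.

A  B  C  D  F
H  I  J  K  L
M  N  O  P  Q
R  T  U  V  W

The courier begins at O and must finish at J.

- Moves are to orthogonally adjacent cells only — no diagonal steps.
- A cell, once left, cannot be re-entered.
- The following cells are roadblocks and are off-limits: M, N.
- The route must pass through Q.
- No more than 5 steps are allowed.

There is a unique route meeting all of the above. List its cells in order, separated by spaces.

Any route must reach Q and still end at J within 5 moves, so the order of the required stops is forced.
Route from O: 2× right (reaching Q), up to L, 2× left (reaching J) — 5 moves in all.
Check: all required cells visited; 5 ≤ 5 moves.

O P Q L K J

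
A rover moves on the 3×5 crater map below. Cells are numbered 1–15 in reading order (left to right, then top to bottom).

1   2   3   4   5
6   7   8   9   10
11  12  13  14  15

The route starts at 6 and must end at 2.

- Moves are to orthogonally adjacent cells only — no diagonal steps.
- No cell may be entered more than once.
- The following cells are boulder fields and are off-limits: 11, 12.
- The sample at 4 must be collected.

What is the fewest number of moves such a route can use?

6

Any route passes through 4 somewhere between 6 and 2. Summing Manhattan distances along the two legs (6 → 4 → 2) gives a lower bound of 4 + 2 = 6 moves.
A route of 6 moves achieves this: 6 → 7 → 8 → 9 → 4 → 3 → 2.
Since 6 matches the lower bound, it is optimal.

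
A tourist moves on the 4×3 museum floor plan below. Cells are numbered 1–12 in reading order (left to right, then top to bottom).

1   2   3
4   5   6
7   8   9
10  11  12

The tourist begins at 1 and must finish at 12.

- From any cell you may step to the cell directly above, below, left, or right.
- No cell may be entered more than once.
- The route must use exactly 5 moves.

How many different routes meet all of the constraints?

Need simple routes of exactly 5 moves from 1 to 12 (Manhattan distance 5, so 0 moves are spent on a detour and 0 undoing it).
Branch systematically from the start, pruning whenever the remaining move budget drops below the Manhattan distance to 12 or differs from it in parity. Grouping the completions by first move — via 4: 6; via 2: 4 — and summing: 6 + 4 = 10.
That gives 10 routes.

10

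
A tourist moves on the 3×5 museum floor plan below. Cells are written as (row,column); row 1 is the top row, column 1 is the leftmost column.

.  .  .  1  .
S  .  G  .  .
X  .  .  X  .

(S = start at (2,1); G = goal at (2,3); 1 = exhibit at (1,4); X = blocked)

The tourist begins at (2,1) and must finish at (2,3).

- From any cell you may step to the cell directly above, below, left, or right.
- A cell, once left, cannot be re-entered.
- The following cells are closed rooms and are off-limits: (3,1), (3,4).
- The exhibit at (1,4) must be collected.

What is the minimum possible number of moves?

Any route passes through (1,4) somewhere between (2,1) and (2,3). Summing Manhattan distances along the two legs ((2,1) → (1,4) → (2,3)) gives a lower bound of 4 + 2 = 6 moves.
A route of 6 moves achieves this: (2,1) → (1,1) → (1,2) → (1,3) → (1,4) → (2,4) → (2,3).
Since 6 matches the lower bound, it is optimal.

6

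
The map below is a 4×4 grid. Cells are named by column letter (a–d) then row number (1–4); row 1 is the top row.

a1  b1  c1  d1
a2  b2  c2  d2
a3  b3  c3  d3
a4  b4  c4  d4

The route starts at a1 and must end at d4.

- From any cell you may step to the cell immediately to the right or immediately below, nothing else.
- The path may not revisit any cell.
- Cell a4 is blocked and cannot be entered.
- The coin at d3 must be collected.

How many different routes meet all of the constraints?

10

A right/down-only route from a1 to d4 makes exactly 3 down-moves and 3 right-moves in some order.
With no other constraints that would be C(6,3) = 20 routes.
Split at d3 and multiply the segment counts (each segment already excludes blocked cells): a1→d3: 10; d3→d4: 1; product = 10.
That gives 10 routes.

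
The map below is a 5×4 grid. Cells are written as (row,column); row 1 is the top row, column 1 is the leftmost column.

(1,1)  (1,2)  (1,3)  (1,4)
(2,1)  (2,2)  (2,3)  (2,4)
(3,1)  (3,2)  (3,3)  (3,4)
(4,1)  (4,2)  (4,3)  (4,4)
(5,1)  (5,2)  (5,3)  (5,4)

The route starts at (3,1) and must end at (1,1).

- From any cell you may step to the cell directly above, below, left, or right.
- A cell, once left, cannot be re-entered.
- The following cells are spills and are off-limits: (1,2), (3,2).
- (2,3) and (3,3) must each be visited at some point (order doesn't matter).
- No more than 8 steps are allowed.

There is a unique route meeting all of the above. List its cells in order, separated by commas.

(3,1), (4,1), (4,2), (4,3), (3,3), (2,3), (2,2), (2,1), (1,1)

The 8-move cap with required stops at (2,3), (3,3) leaves no slack for detours.
Route from (3,1): down 1 to (4,1), right 2 to (4,3), up 2 to (2,3), left 2 to (2,1), up 1 to (1,1) — 8 moves in all.
Check: all required cells visited; 8 ≤ 8 moves.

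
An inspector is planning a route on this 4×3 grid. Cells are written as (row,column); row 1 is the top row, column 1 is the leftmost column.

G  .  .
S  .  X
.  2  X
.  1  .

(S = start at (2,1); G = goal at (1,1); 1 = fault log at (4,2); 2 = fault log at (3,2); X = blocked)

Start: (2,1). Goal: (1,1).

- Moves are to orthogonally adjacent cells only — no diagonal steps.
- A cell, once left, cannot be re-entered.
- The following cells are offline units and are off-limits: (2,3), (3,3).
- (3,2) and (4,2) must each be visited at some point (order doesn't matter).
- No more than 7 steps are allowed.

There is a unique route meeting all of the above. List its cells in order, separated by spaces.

Any route must reach (3,2) and (4,2) and still end at (1,1) within 7 moves, so the order of the required stops is forced.
Route from (2,1): 2× down (reaching (4,1)), right to (4,2), 3× up (reaching (1,2)), left to (1,1) — 7 moves in all.
Check: all required cells visited; 7 ≤ 7 moves.

(2,1) (3,1) (4,1) (4,2) (3,2) (2,2) (1,2) (1,1)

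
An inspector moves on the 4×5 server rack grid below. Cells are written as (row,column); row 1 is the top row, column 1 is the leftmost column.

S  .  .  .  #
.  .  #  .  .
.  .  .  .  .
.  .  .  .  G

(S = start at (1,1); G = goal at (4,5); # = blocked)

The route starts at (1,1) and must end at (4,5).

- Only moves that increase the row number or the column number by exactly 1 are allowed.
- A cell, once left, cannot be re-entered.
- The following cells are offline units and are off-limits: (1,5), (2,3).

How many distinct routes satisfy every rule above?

16

A right/down-only route from (1,1) to (4,5) makes exactly 3 down-moves and 4 right-moves in some order.
With no other constraints that would be C(7,3) = 35 routes.
Subtract routes through each blocked cell (inclusion–exclusion for overlaps): − through (1,5): 1 − through (2,3): 18 → 16.
That gives 16 routes.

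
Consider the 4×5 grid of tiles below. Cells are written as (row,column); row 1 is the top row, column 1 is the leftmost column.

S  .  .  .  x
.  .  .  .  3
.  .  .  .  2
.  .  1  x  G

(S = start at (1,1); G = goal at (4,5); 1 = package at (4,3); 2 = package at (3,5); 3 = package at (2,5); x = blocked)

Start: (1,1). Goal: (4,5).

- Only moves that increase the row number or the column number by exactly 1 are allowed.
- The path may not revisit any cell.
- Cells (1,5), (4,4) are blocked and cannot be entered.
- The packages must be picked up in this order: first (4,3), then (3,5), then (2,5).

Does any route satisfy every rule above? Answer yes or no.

no

(3,5) lies above (4,3), so going from (4,3) to (3,5) would need an upward move — but moves only go right/down, so (4,3) cannot be visited before (3,5).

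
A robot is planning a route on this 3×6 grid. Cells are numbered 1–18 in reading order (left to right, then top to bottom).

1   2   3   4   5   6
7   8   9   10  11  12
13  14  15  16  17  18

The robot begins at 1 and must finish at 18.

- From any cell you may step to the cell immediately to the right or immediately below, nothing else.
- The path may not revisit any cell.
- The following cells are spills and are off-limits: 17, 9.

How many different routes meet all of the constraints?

A right/down-only route from 1 to 18 makes exactly 2 down-moves and 5 right-moves in some order.
With no other constraints that would be C(7,2) = 21 routes.
Subtract routes through each blocked cell (inclusion–exclusion for overlaps): − through 9: 12 − through 17: 15 + through 9&17: 9 → 3.
That gives 3 routes.

3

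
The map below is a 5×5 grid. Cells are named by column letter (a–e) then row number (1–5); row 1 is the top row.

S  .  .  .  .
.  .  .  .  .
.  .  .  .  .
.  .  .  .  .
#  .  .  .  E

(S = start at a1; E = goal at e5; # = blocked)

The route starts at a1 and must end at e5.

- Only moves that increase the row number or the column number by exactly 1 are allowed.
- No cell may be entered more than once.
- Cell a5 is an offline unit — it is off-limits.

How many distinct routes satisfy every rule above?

69

A right/down-only route from a1 to e5 makes exactly 4 down-moves and 4 right-moves in some order.
With no other constraints that would be C(8,4) = 70 routes.
Subtract routes through each blocked cell (inclusion–exclusion for overlaps): − through a5: 1 → 69.
That gives 69 routes.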